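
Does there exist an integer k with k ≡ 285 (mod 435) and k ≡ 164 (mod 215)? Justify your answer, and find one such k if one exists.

There is no such integer.

gcd(435, 215) = 5. If k ≡ 285 (mod 435) and k ≡ 164 (mod 215), then k ≡ 285 (mod 5) and k ≡ 164 (mod 5).
However 285 ≡ 0 and 164 ≡ 4 (mod 5), and 0 ≠ 4.
Hence the system has no solution.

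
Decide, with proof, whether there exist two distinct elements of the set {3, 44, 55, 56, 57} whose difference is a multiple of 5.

There is no such pair.

Residues mod 5: 3↦3, 44↦4, 55↦0, 56↦1, 57↦2.
These 5 residues are pairwise different, hence no difference of two elements is divisible by 5.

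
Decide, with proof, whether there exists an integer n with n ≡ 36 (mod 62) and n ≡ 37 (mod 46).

Both moduli are multiples of 2 = gcd(62, 46), so any solution would satisfy n ≡ 36 and n ≡ 37 modulo 2 simultaneously.
However 36 ≡ 0 and 37 ≡ 1 (mod 2), and 0 ≠ 1.
Therefore no such n exists.

There is no such integer.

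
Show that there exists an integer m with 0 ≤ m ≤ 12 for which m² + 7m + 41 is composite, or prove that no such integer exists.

At m = 8: 8² + 7·8 + 41 = 161 = 7·23, which is composite.

m = 8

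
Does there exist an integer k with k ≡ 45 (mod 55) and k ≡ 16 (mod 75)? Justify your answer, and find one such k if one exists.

No such integer exists.

Reduce both congruences modulo 5, which divides 55 and 75: they say k ≡ 45 (mod 5) and k ≡ 16 (mod 5).
However 45 ≡ 0 and 16 ≡ 1 (mod 5), and 0 ≠ 1.
Hence the system has no solution.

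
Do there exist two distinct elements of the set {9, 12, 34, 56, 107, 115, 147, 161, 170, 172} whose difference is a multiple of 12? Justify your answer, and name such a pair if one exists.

No such pair exists.

Reduce each element modulo 12: 9↦9, 12↦0, 34↦10, 56↦8, 107↦11, 115↦7, 147↦3, 161↦5, 170↦2, 172↦4.
These 10 residues are pairwise different, hence no difference of two elements is divisible by 12.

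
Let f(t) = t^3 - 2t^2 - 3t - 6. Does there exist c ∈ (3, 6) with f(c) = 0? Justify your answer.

Such a root exists.

f(3) = -6 and f(6) = 120, which have opposite signs.
As a polynomial, f is continuous on every closed interval.
The Intermediate Value Theorem then guarantees some c ∈ (3, 6) with f(c) = 0.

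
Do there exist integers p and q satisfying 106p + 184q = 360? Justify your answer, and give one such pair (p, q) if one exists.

p = 52, q = -28

Since gcd(106, 184) = 2 and 360 = 2·180, Bézout's identity guarantees a solution.
Dividing through by 2 reduces the equation to 53p + 92q = 180.
Run the Euclidean algorithm on 92 and 53: 92 = 1·53 + 39, 53 = 1·39 + 14, 39 = 2·14 + 11, 14 = 1·11 + 3, 11 = 3·3 + 2, 3 = 1·2 + 1, 2 = 2·1 + 0.
Working back up the chain: 1 = 3 − 1·2 = 3 − (11 − 3·3) = −11 + 4·3 = −11 + 4·(14 − 1·11) = 4·14 − 5·11 = 4·14 − 5·(39 − 2·14) = −5·39 + 14·14 = −5·39 + 14·(53 − 1·39) = 14·53 − 19·39 = 14·53 − 19·(92 − 1·53) = −19·92 + 33·53. So 53·33 + 92·(-19) = 1.
Multiplying through by 180: p = 33·180 = 5940, q = (-19)·180 = -3420 is a solution.
Shifting by a multiple of (92, −53) keeps it a solution: p = 5940 − 64·92 = 52, q = -3420 + 64·53 = -28.
Indeed 106·52 + 184·(-28) = 5512 − 5152 = 360.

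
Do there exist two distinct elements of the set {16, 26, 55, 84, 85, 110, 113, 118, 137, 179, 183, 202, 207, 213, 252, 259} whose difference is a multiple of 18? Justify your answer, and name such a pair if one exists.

Residues mod 18: 16↦16, 26↦8, 55↦1, 84↦12, 85↦13, 110↦2, 113↦5, 118↦10, 137↦11, 179↦17, 183↦3, 202↦4, 207↦9, 213↦15, 252↦0, 259↦7.
No residue repeats among the 16 elements, so no pair has difference ≡ 0 (mod 18).

No such pair exists.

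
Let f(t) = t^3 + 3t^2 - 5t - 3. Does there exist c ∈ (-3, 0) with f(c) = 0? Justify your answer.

Such a root exists.

f(-3) = 12 and f(0) = -3, which have opposite signs.
As a polynomial, f is continuous on every closed interval.
The Intermediate Value Theorem then guarantees some c ∈ (-3, 0) with f(c) = 0.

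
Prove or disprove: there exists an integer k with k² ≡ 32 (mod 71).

k = 23

k = 23 works: 23² = 529, and 529 − 32 = 497 = 7·71.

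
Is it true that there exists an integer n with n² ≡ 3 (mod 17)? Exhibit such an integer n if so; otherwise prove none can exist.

Computing n² mod 17 for n = 0, 1, …, 8 (enough, by the symmetry n ↦ 17 − n) gives 0, 1, 4, 9, 16, 8, 2, 15, 13.
The set of squares mod 17 is therefore {0, 1, 2, 4, 8, 9, 13, 15, 16}, which does not contain 3.
Hence no integer n has n² ≡ 3 (mod 17).

No, no such integer exists.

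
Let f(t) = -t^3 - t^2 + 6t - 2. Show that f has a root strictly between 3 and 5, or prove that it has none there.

No such root exists.

The endpoint values f(3) = -20 and f(5) = -122 are both negative. Claim: f(t) < 0 for every t in (3, 5).
Substitute t = 3 + u, where 0 < u < 2 on the interval. Expanding, f(3 + u) = -u^3 - 10u^2 - 27u - 20.
All 4 nonzero coefficients of this polynomial in u are negative; hence for u > 0 the value is a sum of negative terms (the constant -20 among them).
Therefore f(t) < 0 throughout (3, 5), and f has no zero there.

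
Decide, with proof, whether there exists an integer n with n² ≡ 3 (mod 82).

Reduce modulo the prime factor 41 of 82: any solution would satisfy n² ≡ 3 (mod 41).
41 is prime, so by Euler's criterion 3 is a square mod 41 iff 3^((41−1)/2) = 3^20 ≡ 1 (mod 41).
Squaring successively (mod 41): 3^2 = 9 ≡ 9; 3^4 ≡ 9² = 81 ≡ 40; 3^8 ≡ 40² = 1600 ≡ 1; 3^16 ≡ 1² = 1 ≡ 1.
Since 20 = 16 + 4, 3^20 ≡ 1 · 40; multiplying out mod 41: 1·40 = 40 ≡ 40. Thus 3^20 ≡ 40 ≡ −1 (mod 41).
The value −1 means 3 is a non-residue modulo 41, so n² ≡ 3 (mod 41) is impossible.
So 3 is not a square mod 41, and hence 3 is not a square mod 82.

No such integer exists.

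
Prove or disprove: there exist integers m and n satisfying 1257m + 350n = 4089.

Since gcd(1257, 350) = 1, every integer is an integer combination of 1257 and 350.
Run the Euclidean algorithm on 1257 and 350: 1257 = 3·350 + 207, 350 = 1·207 + 143, 207 = 1·143 + 64, 143 = 2·64 + 15, 64 = 4·15 + 4, 15 = 3·4 + 3, 4 = 1·3 + 1, 3 = 3·1 + 0.
Working back up the chain: 1 = 4 − 1·3 = 4 − (15 − 3·4) = −15 + 4·4 = −15 + 4·(64 − 4·15) = 4·64 − 17·15 = 4·64 − 17·(143 − 2·64) = −17·143 + 38·64 = −17·143 + 38·(207 − 1·143) = 38·207 − 55·143 = 38·207 − 55·(350 − 1·207) = −55·350 + 93·207 = −55·350 + 93·(1257 − 3·350) = 93·1257 − 334·350. So 1257·93 + 350·(-334) = 1.
Multiplying through by 4089: m = 93·4089 = 380277, n = (-334)·4089 = -1365726 is a solution.
Subtracting 1086·350 from m and adding 1086·1257 to n gives the tidier solution (177, -624).
Check: 1257·177 + 350·(-624) = 222489 − 218400 = 4089. ✓

m = 177, n = -624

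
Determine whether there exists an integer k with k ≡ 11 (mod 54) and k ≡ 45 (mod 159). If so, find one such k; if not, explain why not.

gcd(54, 159) = 3. If k ≡ 11 (mod 54) and k ≡ 45 (mod 159), then k ≡ 11 (mod 3) and k ≡ 45 (mod 3).
However 11 ≡ 2 and 45 ≡ 0 (mod 3), and 2 ≠ 0.
Hence the system has no solution.

No, no such integer exists.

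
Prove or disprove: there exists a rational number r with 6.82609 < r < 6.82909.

r = 198/29

Look for a denominator N such that an integer falls strictly between N·6.82609 and N·6.82909. N = 29 works: 29·6.82609 = 197.95661 < 198 < 198.04361 = 29·6.82909.
Dividing back, 6.82609 < 198/29 < 6.82909, and 198/29 is rational.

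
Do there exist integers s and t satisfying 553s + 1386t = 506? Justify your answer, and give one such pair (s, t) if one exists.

No such integers exist.

gcd(553, 1386) = 7, so every integer of the form 553s + 1386t is a multiple of 7.
But 506 = 7·72 + 2, so 7 ∤ 506.
Therefore 553s + 1386t = 506 has no solution in integers.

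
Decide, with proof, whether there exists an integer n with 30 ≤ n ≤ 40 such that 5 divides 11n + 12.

Scanning upward from n = 30 gives 342, 353, 364, none divisible by 5. At n = 33 we get 11·33 + 12 = 375, and 375 = 5·75.

n = 33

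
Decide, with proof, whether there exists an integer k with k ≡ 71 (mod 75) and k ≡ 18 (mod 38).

k = 1196

gcd(75, 38) = 1, so the Chinese Remainder Theorem guarantees exactly one residue class mod 2850 satisfying both.
Write k = 71 + 75t and require 71 + 75t ≡ 18 (mod 38), i.e. 75t ≡ 23 (mod 38).
75 ≡ 37 (mod 38), so this reads 37t ≡ 23 (mod 38). To invert 37 modulo 38: 38 = 1·37 + 1, 37 = 37·1 + 0, and unwinding, 1 = 38 − 1·37. Thus 37⁻¹ ≡ -1 ≡ 37 (mod 38).
Multiplying by 37: t ≡ 37·23 = 851 ≡ 15 (mod 38).
Taking t = 15 gives k = 71 + 75·15 = 1196.
Verify: 1196 = 15·75 + 71 and 1196 = 31·38 + 18. ✓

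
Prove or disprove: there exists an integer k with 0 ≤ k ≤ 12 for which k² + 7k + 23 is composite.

At k = 7: 7² + 7·7 + 23 = 121 = 11·11, which is composite.

k = 7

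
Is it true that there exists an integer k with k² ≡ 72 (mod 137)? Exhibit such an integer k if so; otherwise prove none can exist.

k = 49

k = 49 works: 49² = 2401, and 2401 − 72 = 2329 = 17·137.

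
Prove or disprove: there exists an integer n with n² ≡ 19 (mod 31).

n = 22

Take n = 22. Then 22² = 484 = 15·31 + 19, so 22² ≡ 19 (mod 31).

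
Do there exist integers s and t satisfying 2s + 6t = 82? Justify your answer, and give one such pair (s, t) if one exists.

Since gcd(2, 6) = 2 and 82 = 2·41, Bézout's identity guarantees a solution.
Dividing through by 2 reduces the equation to 1s + 3t = 41.
With a unit coefficient on s, (s, t) = (41, 0) is an immediate solution.
Subtracting 13·3 from s and adding 13·1 to t gives the tidier solution (2, 13).
Check: 2·2 + 6·13 = 4 + 78 = 82. ✓

s = 2, t = 13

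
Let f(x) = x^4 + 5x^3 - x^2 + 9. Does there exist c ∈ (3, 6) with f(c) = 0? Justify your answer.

f has no root in that interval.

f(3) = 216 and f(6) = 2349, both positive, so a sign-change argument is unavailable; we show f keeps this sign on the whole interval.
Shift to the endpoint 3: with x = 3 + u (0 < u < 3), one computes f(3 + u) = u^4 + 17u^3 + 98u^2 + 237u + 216.
All 5 nonzero coefficients of this polynomial in u are positive; hence for u > 0 the value is a sum of positive terms (the constant 216 among them).
Therefore f(x) > 0 throughout (3, 6), and f has no zero there.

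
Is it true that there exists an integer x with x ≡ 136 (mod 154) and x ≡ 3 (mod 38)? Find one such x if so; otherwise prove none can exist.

No, no such integer exists.

Reduce both congruences modulo 2, which divides 154 and 38: they say x ≡ 136 (mod 2) and x ≡ 3 (mod 2).
But 136 mod 2 = 0 while 3 mod 2 = 1, a contradiction.
Hence the system has no solution.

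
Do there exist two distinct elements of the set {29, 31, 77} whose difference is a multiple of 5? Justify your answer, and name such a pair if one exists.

Reduce each element modulo 5: 29↦4, 31↦1, 77↦2.
No residue repeats among the 3 elements, so no pair has difference ≡ 0 (mod 5).

No such pair exists.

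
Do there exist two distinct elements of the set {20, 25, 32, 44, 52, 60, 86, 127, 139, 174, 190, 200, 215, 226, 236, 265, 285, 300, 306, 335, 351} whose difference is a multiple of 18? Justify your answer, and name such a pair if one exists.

20 and 200 are such a pair.

Reduce each element mod 18: 20↦2, 25↦7, 32↦14, 44↦8, 52↦16, 60↦6, 86↦14, 127↦1, 139↦13, 174↦12, 190↦10, 200↦2, 215↦17, 226↦10, 236↦2, 265↦13, 285↦15, 300↦12, 306↦0, 335↦11, 351↦9. The residue 2 repeats (at 20 and 200), and 200 − 20 = 180 = 10·18.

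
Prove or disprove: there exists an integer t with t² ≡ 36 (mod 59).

t = 53

t = 53 works: 53² = 2809, and 2809 − 36 = 2773 = 47·59.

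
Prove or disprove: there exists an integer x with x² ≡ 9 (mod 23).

x = 20

x = 20 works: 20² = 400, and 400 − 9 = 391 = 17·23.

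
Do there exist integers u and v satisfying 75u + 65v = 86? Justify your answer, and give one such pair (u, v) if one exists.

No, no such integers exist.

gcd(75, 65) = 5, so every integer of the form 75u + 65v is a multiple of 5.
But 86 = 5·17 + 1, so 5 ∤ 86.
Hence no integers u, v satisfy the equation.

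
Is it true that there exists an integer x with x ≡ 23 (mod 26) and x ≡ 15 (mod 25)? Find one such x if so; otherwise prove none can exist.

The moduli 26 and 25 are coprime, so by the Chinese Remainder Theorem a unique solution modulo 650 exists.
Any solution of the first congruence is x = 23 + 26t; substituting into the second, 26t ≡ 15 − 23 ≡ 17 (mod 25).
26 ≡ 1 (mod 25), so this reads 1t ≡ 17 (mod 25). So t ≡ 17 (mod 25).
Taking t = 17 gives x = 23 + 26·17 = 465.
Verify: 465 = 17·26 + 23 and 465 = 18·25 + 15. ✓

x = 465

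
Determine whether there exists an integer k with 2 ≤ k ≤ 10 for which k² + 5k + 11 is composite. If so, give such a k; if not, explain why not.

At k = 7: 7² + 5·7 + 11 = 95 = 5·19, which is composite.

k = 7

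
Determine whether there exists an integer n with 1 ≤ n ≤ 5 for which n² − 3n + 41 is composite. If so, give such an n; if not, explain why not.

At n = 4: 4² − 3·4 + 41 = 45 = 3·15, which is composite.

n = 4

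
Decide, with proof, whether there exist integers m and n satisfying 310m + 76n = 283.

gcd(310, 76) = 2, so every integer of the form 310m + 76n is a multiple of 2.
But 283 is not a multiple of 2 (it leaves remainder 1).
Hence no integers m, n satisfy the equation.

No, no such integers exist.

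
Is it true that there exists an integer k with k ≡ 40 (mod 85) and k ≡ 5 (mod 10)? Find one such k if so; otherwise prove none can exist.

k = 125

gcd(85, 10) = 5. A simultaneous solution exists iff 40 ≡ 5 (mod 5); here 40 mod 5 = 0 = 5 mod 5, so it does.
The integers ≡ 40 (mod 85) are 40, 125, …; their remainders mod 10 are 0, 5, so k = 125 is the first that is ≡ 5 (mod 10).
Verify: 125 = 1·85 + 40 and 125 = 12·10 + 5. ✓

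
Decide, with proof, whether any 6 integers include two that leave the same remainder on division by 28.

Consider the 6 integers 37, 38, …, 42. They lie in distinct residue classes modulo 28, since 6 ≤ 28.
So no two of them leave the same remainder on division by 28; the claim fails for this set.

No, the set {37, 38, 39, 40, 41, 42} is a counterexample.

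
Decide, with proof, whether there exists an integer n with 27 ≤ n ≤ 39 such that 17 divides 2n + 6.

n = 31

For n = 27, 28, 29, 30 the values 60, 62, 64, 66 are not multiples of 17. Try n = 31: 2·31 + 6 = 68 = 4·17, which is divisible by 17.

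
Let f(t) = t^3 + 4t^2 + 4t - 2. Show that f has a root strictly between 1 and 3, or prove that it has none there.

f has no root in that interval.

f(1) = 7 and f(3) = 73, both positive, so a sign-change argument is unavailable; we show f keeps this sign on the whole interval.
Substitute t = 1 + u, where 0 < u < 2 on the interval. Expanding, f(1 + u) = u^3 + 7u^2 + 15u + 7.
All 4 nonzero coefficients of this polynomial in u are positive; hence for u > 0 the value is a sum of positive terms (the constant 7 among them).
So f is strictly positive on (1, 3); no root exists in the interval.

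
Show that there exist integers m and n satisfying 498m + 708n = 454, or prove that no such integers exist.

Any value of 498m + 708n is a multiple of gcd(498, 708) = 6.
But 454 is not a multiple of 6 (it leaves remainder 4).
Hence no integers m, n satisfy the equation.

No, no such integers exist.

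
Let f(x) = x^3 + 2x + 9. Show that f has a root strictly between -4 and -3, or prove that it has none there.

No.

Evaluate at the endpoints: f(-4) = -63, f(-3) = -24 — same sign (negative).
f'(x) = 3x^2 + 2 has discriminant 0² − 4·3·2 = -24 < 0, so f' has no real roots and is positive for every real x.
Hence f is strictly increasing on ℝ, and in particular on [-4, -3]. A strictly monotone function with same-sign endpoint values stays negative on the whole interval, so f has no zero in (-4, -3).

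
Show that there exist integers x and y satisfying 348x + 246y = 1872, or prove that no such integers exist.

x = 28, y = -32

Since gcd(348, 246) = 6 and 1872 = 6·312, Bézout's identity guarantees a solution.
Dividing through by 6 reduces the equation to 58x + 41y = 312.
Euclidean algorithm: 58 = 1·41 + 17, 41 = 2·17 + 7, 17 = 2·7 + 3, 7 = 2·3 + 1, 3 = 3·1 + 0.
Back-substituting, 1 = 7 − 2·3 = 7 − 2·(17 − 2·7) = −2·17 + 5·7 = −2·17 + 5·(41 − 2·17) = 5·41 − 12·17 = 5·41 − 12·(58 − 1·41) = −12·58 + 17·41; that is, 58·(-12) + 41·17 = 1.
Multiplying through by 312: x = (-12)·312 = -3744, y = 17·312 = 5304 is a solution.
The general solution is x = -3744 + 41k, y = 5304 − 58k; taking k = 92 gives the smaller pair x = 28, y = -32.
Indeed 348·28 + 246·(-32) = 9744 − 7872 = 1872.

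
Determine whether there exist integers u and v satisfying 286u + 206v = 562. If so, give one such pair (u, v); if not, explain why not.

Since gcd(286, 206) = 2 and 562 = 2·281, Bézout's identity guarantees a solution.
Dividing through by 2 reduces the equation to 143u + 103v = 281.
Run the Euclidean algorithm on 143 and 103: 143 = 1·103 + 40, 103 = 2·40 + 23, 40 = 1·23 + 17, 23 = 1·17 + 6, 17 = 2·6 + 5, 6 = 1·5 + 1, 5 = 5·1 + 0.
Unwinding: 1 = 6 − 1·5 = 6 − (17 − 2·6) = −17 + 3·6 = −17 + 3·(23 − 1·17) = 3·23 − 4·17 = 3·23 − 4·(40 − 1·23) = −4·40 + 7·23 = −4·40 + 7·(103 − 2·40) = 7·103 − 18·40 = 7·103 − 18·(143 − 1·103) = −18·143 + 25·103, i.e. 143·(-18) + 103·25 = 1.
Scaling by 281 gives the particular solution (u, v) = (-5058, 7025).
Shifting by a multiple of (103, −143) keeps it a solution: u = -5058 + 50·103 = 92, v = 7025 − 50·143 = -125.
Indeed 286·92 + 206·(-125) = 26312 − 25750 = 562.

u = 92, v = -125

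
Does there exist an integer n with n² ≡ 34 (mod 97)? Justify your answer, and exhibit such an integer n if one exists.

No, no such integer exists.

97 is prime, so by Euler's criterion 34 is a square mod 97 iff 34^((97−1)/2) = 34^48 ≡ 1 (mod 97).
Repeated squaring mod 97: 34^2 = 1156 ≡ 89; 34^4 ≡ 89² = 7921 ≡ 64; 34^8 ≡ 64² = 4096 ≡ 22; 34^16 ≡ 22² = 484 ≡ 96; 34^32 ≡ 96² = 9216 ≡ 1.
Since 48 = 32 + 16, 34^48 ≡ 1 · 96; multiplying out mod 97: 1·96 = 96 ≡ 96. Thus 34^48 ≡ 96 ≡ −1 (mod 97).
The value −1 means 34 is a non-residue modulo 97, so n² ≡ 34 (mod 97) is impossible.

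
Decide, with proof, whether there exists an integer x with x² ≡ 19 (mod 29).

29 is prime, so by Euler's criterion 19 is a square mod 29 iff 19^((29−1)/2) = 19^14 ≡ 1 (mod 29).
Squaring successively (mod 29): 19^2 = 361 ≡ 13; 19^4 ≡ 13² = 169 ≡ 24; 19^8 ≡ 24² = 576 ≡ 25.
Since 14 = 8 + 4 + 2, 19^14 ≡ 25 · 24 · 13; multiplying out mod 29: 25·24 = 600 ≡ 20, then 20·13 = 260 ≡ 28. Thus 19^14 ≡ 28 ≡ −1 (mod 29).
By Euler's criterion 19 is a quadratic non-residue mod 29: no x satisfies x² ≡ 19 (mod 29).

No, no such integer exists.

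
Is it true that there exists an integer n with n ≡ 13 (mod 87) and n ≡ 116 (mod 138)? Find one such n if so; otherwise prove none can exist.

No, no such integer exists.

gcd(87, 138) = 3. If n ≡ 13 (mod 87) and n ≡ 116 (mod 138), then n ≡ 13 (mod 3) and n ≡ 116 (mod 3).
However 13 ≡ 1 and 116 ≡ 2 (mod 3), and 1 ≠ 2.
So no integer satisfies both congruences.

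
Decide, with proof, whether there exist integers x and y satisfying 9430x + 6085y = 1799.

Any value of 9430x + 6085y is a multiple of gcd(9430, 6085) = 5.
But 1799 is not a multiple of 5 (it leaves remainder 4).
Therefore 9430x + 6085y = 1799 has no solution in integers.

No, no such integers exist.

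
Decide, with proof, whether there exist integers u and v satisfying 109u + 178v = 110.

109 and 178 are coprime, so 109u + 178v ranges over all of ℤ.
Run the Euclidean algorithm on 178 and 109: 178 = 1·109 + 69, 109 = 1·69 + 40, 69 = 1·40 + 29, 40 = 1·29 + 11, 29 = 2·11 + 7, 11 = 1·7 + 4, 7 = 1·4 + 3, 4 = 1·3 + 1, 3 = 3·1 + 0.
Back-substituting, 1 = 4 − 1·3 = 4 − (7 − 1·4) = −7 + 2·4 = −7 + 2·(11 − 1·7) = 2·11 − 3·7 = 2·11 − 3·(29 − 2·11) = −3·29 + 8·11 = −3·29 + 8·(40 − 1·29) = 8·40 − 11·29 = 8·40 − 11·(69 − 1·40) = −11·69 + 19·40 = −11·69 + 19·(109 − 1·69) = 19·109 − 30·69 = 19·109 − 30·(178 − 1·109) = −30·178 + 49·109; that is, 109·49 + 178·(-30) = 1.
Multiplying through by 110: u = 49·110 = 5390, v = (-30)·110 = -3300 is a solution.
Subtracting 30·178 from u and adding 30·109 to v gives the tidier solution (50, -30).
Indeed 109·50 + 178·(-30) = 5450 − 5340 = 110.

u = 50, v = -30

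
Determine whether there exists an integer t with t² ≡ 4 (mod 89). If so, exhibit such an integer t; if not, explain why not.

t = 87

t = 87 works: 87² = 7569, and 7569 − 4 = 7565 = 85·89.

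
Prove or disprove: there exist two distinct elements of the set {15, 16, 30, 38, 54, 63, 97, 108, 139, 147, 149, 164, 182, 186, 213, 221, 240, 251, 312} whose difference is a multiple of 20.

There is no such pair.

Two integers differ by a multiple of 20 exactly when they have the same residue mod 20. The residues are 15↦15, 16↦16, 30↦10, 38↦18, 54↦14, 63↦3, 97↦17, 108↦8, 139↦19, 147↦7, 149↦9, 164↦4, 182↦2, 186↦6, 213↦13, 221↦1, 240↦0, 251↦11, 312↦12.
All 19 residues are distinct, so no two elements differ by a multiple of 20.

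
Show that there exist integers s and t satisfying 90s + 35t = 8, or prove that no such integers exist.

gcd(90, 35) = 5, so every integer of the form 90s + 35t is a multiple of 5.
However 8 leaves remainder 3 on division by 5.
Therefore 90s + 35t = 8 has no solution in integers.

No, no such integers exist.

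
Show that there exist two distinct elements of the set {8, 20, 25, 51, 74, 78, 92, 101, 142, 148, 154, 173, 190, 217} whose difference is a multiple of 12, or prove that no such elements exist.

The pair (8, 20) works.

Reduce each element mod 12: 8↦8, 20↦8, 25↦1, 51↦3, 74↦2, 78↦6, 92↦8, 101↦5, 142↦10, 148↦4, 154↦10, 173↦5, 190↦10, 217↦1. The residue 8 repeats (at 8 and 20), and 20 − 8 = 12 = 1·12.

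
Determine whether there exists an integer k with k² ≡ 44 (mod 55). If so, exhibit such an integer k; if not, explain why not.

k = 33

k = 33 works: 33² = 1089, and 1089 − 44 = 1045 = 19·55.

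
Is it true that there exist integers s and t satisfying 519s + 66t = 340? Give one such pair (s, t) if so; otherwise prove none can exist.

Both 519 and 66 are divisible by gcd(519, 66) = 3, hence so is any combination 519s + 66t.
But 340 = 3·113 + 1, so 3 ∤ 340.
Hence no integers s, t satisfy the equation.

No such integers exist.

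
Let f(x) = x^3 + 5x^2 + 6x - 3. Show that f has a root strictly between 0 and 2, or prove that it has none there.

f(0) = -3 and f(2) = 37, which have opposite signs.
As a polynomial, f is continuous on every closed interval.
By the Intermediate Value Theorem, f takes the value 0 somewhere in the open interval.

Yes, f has a root in the interval.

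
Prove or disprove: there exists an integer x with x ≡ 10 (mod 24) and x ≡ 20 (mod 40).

No, no such integer exists.

gcd(24, 40) = 8. If x ≡ 10 (mod 24) and x ≡ 20 (mod 40), then x ≡ 10 (mod 8) and x ≡ 20 (mod 8).
These are incompatible: 10 − 20 = -10 is not divisible by 8.
Hence the system has no solution.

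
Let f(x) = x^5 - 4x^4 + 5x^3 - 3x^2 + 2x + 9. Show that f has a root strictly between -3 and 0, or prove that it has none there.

f(-3) = -726 and f(0) = 9, which have opposite signs.
Since f is a polynomial it is continuous on [-3, 0].
By the Intermediate Value Theorem, f takes the value 0 somewhere in the open interval.

Such a root exists.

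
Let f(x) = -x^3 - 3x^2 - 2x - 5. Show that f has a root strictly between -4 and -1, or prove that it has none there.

f(-4) = 19 and f(-1) = -5, which have opposite signs.
f is continuous everywhere (it is a polynomial), in particular on [-4, -1].
By the Intermediate Value Theorem f must vanish at some point of (-4, -1).

Such a root exists.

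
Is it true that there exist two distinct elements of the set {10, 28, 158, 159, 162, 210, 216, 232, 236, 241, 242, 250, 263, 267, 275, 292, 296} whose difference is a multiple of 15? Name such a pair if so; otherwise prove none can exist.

10 mod 15 = 10 and 250 mod 15 = 10, so 250 − 10 = 240 = 16·15.

10 and 250 are such a pair.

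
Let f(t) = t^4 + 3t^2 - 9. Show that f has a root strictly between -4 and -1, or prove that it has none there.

Such a root exists.

f(-4) = 295 and f(-1) = -5, which have opposite signs.
f is continuous everywhere (it is a polynomial), in particular on [-4, -1].
By the Intermediate Value Theorem, f takes the value 0 somewhere in the open interval.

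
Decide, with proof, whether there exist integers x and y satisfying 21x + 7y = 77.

x = 0, y = 11

Every value of 21x + 7y is a multiple of gcd(21, 7) = 7; since 7 ∣ 77, solutions exist.
Dividing through by 7 reduces the equation to 3x + 1y = 11.
With a unit coefficient on y, (x, y) = (0, 11) is an immediate solution.
Check: 21·0 + 7·11 = 0 + 77 = 77. ✓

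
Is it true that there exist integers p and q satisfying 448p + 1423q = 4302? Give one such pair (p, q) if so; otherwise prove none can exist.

448 and 1423 are coprime, so 448p + 1423q ranges over all of ℤ.
Run the Euclidean algorithm on 1423 and 448: 1423 = 3·448 + 79, 448 = 5·79 + 53, 79 = 1·53 + 26, 53 = 2·26 + 1, 26 = 26·1 + 0.
Working back up the chain: 1 = 53 − 2·26 = 53 − 2·(79 − 1·53) = −2·79 + 3·53 = −2·79 + 3·(448 − 5·79) = 3·448 − 17·79 = 3·448 − 17·(1423 − 3·448) = −17·1423 + 54·448. So 448·54 + 1423·(-17) = 1.
Scaling by 4302 gives the particular solution (p, q) = (232308, -73134).
Subtracting 163·1423 from p and adding 163·448 to q gives the tidier solution (359, -110).
Indeed 448·359 + 1423·(-110) = 160832 − 156530 = 4302.

p = 359, q = -110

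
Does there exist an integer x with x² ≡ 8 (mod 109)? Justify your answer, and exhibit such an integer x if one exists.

Apply Euler's criterion with the prime 109: 8 is a quadratic residue iff 8^54 ≡ 1 (mod 109), and a non-residue iff it is ≡ −1.
Repeated squaring mod 109: 8^2 = 64 ≡ 64; 8^4 ≡ 64² = 4096 ≡ 63; 8^8 ≡ 63² = 3969 ≡ 45; 8^16 ≡ 45² = 2025 ≡ 63; 8^32 ≡ 63² = 3969 ≡ 45.
Since 54 = 32 + 16 + 4 + 2, 8^54 ≡ 45 · 63 · 63 · 64; multiplying out mod 109: 45·63 = 2835 ≡ 1, then 1·63 = 63 ≡ 63, then 63·64 = 4032 ≡ 108. Thus 8^54 ≡ 108 ≡ −1 (mod 109).
The value −1 means 8 is a non-residue modulo 109, so x² ≡ 8 (mod 109) is impossible.

No, no such integer exists.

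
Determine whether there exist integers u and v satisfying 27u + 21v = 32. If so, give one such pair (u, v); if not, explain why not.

No, no such integers exist.

gcd(27, 21) = 3, so every integer of the form 27u + 21v is a multiple of 3.
But 32 = 3·10 + 2, so 3 ∤ 32.
So the equation is unsolvable over ℤ.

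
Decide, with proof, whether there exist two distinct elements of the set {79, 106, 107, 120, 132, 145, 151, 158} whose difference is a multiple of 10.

No, no such pair exists.

Residues mod 10: 79↦9, 106↦6, 107↦7, 120↦0, 132↦2, 145↦5, 151↦1, 158↦8.
All 8 residues are distinct, so no two elements differ by a multiple of 10.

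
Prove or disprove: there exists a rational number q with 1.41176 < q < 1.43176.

Look for a denominator N such that an integer falls strictly between N·1.41176 and N·1.43176. N = 7 works: 7·1.41176 = 9.88232 < 10 < 10.02232 = 7·1.43176.
Hence 10/7 is a rational number with 1.41176 < 10/7 < 1.43176.

q = 10/7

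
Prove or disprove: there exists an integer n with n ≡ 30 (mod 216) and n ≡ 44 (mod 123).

Both moduli are multiples of 3 = gcd(216, 123), so any solution would satisfy n ≡ 30 and n ≡ 44 modulo 3 simultaneously.
These are incompatible: 30 − 44 = -14 is not divisible by 3.
So no integer satisfies both congruences.

No, no such integer exists.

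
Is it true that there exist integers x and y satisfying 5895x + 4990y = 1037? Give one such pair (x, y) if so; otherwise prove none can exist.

No, no such integers exist.

Both 5895 and 4990 are divisible by gcd(5895, 4990) = 5, hence so is any combination 5895x + 4990y.
However 1037 leaves remainder 2 on division by 5.
Hence no integers x, y satisfy the equation.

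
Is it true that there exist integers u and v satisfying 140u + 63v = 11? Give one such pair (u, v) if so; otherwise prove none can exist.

Both 140 and 63 are divisible by gcd(140, 63) = 7, hence so is any combination 140u + 63v.
However 11 leaves remainder 4 on division by 7.
Therefore 140u + 63v = 11 has no solution in integers.

There are no such integers.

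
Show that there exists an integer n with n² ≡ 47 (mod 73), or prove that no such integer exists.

Apply Euler's criterion with the prime 73: 47 is a quadratic residue iff 47^36 ≡ 1 (mod 73), and a non-residue iff it is ≡ −1.
Repeated squaring mod 73: 47^2 = 2209 ≡ 19; 47^4 ≡ 19² = 361 ≡ 69; 47^8 ≡ 69² = 4761 ≡ 16; 47^16 ≡ 16² = 256 ≡ 37; 47^32 ≡ 37² = 1369 ≡ 55.
Since 36 = 32 + 4, 47^36 ≡ 55 · 69; multiplying out mod 73: 55·69 = 3795 ≡ 72. Thus 47^36 ≡ 72 ≡ −1 (mod 73).
By Euler's criterion 47 is a quadratic non-residue mod 73: no n satisfies n² ≡ 47 (mod 73).

No, no such integer exists.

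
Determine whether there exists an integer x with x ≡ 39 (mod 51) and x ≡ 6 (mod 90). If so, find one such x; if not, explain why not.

x = 906

gcd(51, 90) = 3. A simultaneous solution exists iff 39 ≡ 6 (mod 3); here 39 mod 3 = 0 = 6 mod 3, so it does.
Write x = 39 + 51t. Then 51t ≡ 6 − 39 ≡ 57 (mod 90); dividing through by 3 gives 17t ≡ 19 (mod 30).
Invert 17 mod 30 by the Euclidean algorithm: 30 = 1·17 + 13, 17 = 1·13 + 4, 13 = 3·4 + 1, 4 = 4·1 + 0; back-substituting, 1 = 13 − 3·4 = 13 − 3·(17 − 1·13) = −3·17 + 4·13 = −3·17 + 4·(30 − 1·17) = 4·30 − 7·17. Hence 17·(-7) ≡ 1, so 17⁻¹ ≡ -7 ≡ 23 (mod 30).
Therefore t ≡ 23·19 = 437 ≡ 17 (mod 30).
Then x = 39 + 51·17 = 906.
Verify: 906 = 17·51 + 39 and 906 = 10·90 + 6. ✓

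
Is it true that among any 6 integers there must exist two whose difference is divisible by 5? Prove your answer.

Yes, this is always true.

There are exactly 5 possible remainders on division by 5.
Since 6 > 5, two of the 6 integers must share a residue class by the pigeonhole principle; call them a and b.
Their difference a − b is then a multiple of 5.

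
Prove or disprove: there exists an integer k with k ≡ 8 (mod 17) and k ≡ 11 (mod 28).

k = 263

Since 17 and 28 share no common factor, CRT says the pair of congruences has a solution (unique mod 476).
Any solution of the first congruence is k = 8 + 17t; substituting into the second, 17t ≡ 11 − 8 ≡ 3 (mod 28).
Since 17·5 = 85 = 3·28 + 1, the inverse of 17 mod 28 is 5.
Multiplying by 5: t ≡ 5·3 = 15 (mod 28).
With t = 15: k = 8 + 17·15 = 263.
Indeed 263 ≡ 8 (mod 17) and 263 ≡ 11 (mod 28).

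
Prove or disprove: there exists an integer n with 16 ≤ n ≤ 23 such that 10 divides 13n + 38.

No such integer n in that range exists.

For n = 16, 17, …, 23 the values of 13n + 38 modulo 10 are 6, 9, 2, 5, 8, 1, 4, 7 respectively.
The residue 0 does not occur, so no n in [16, 23] makes 13n + 38 a multiple of 10.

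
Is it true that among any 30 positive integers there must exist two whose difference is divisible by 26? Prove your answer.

Partition the integers by their residue mod 26; there are 26 classes.
Since 30 > 26, two of the 30 integers must share a residue class by the pigeonhole principle; call them a and b.
Their difference a − b is then a multiple of 26.

Yes, this is always true.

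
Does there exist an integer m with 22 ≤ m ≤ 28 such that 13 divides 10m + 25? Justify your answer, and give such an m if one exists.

There is no such integer m in that range.

At m = 22, 10·22 + 25 = 245 ≡ 11 (mod 13), and each step in m adds 10, giving residues 11, 8, 5, 2, 12, 9, 6 for m = 22, 23, …, 28.
Since 0 is absent from this list, 13 ∤ 10m + 25 for every m with 22 ≤ m ≤ 28.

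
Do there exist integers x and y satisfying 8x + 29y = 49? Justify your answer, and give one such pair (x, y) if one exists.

x = 17, y = -3

8 and 29 are coprime, so 8x + 29y ranges over all of ℤ.
Dividing repeatedly: 29 = 3·8 + 5, 8 = 1·5 + 3, 5 = 1·3 + 2, 3 = 1·2 + 1, 2 = 2·1 + 0.
Back-substituting, 1 = 3 − 1·2 = 3 − (5 − 1·3) = −5 + 2·3 = −5 + 2·(8 − 1·5) = 2·8 − 3·5 = 2·8 − 3·(29 − 3·8) = −3·29 + 11·8; that is, 8·11 + 29·(-3) = 1.
Times 49: 8·539 + 29·(-147) = 49, so (539, -147) solves it.
The general solution is x = 539 + 29k, y = -147 − 8k; taking k = -18 gives the smaller pair x = 17, y = -3.
Check: 8·17 + 29·(-3) = 136 − 87 = 49. ✓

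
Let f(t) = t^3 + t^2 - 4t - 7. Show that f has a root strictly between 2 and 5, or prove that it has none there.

f(2) = -3 and f(5) = 123, which have opposite signs.
Since f is a polynomial it is continuous on [2, 5].
By the Intermediate Value Theorem f must vanish at some point of (2, 5).

Such a root exists.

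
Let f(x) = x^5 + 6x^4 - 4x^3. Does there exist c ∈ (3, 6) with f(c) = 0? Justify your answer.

No.

f(3) = 621 and f(6) = 14688, both positive, so a sign-change argument is unavailable; we show f keeps this sign on the whole interval.
Shift to the endpoint 3: with x = 3 + u (0 < u < 3), one computes f(3 + u) = u^5 + 21u^4 + 158u^3 + 558u^2 + 945u + 621.
The nonzero coefficients here are all positive, so for u > 0 every term is positive (or zero), and the constant term 621 is strictly positive.
Therefore f(x) > 0 throughout (3, 6), and f has no zero there.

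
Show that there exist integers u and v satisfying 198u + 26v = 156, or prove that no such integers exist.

u = 0, v = 6

Every value of 198u + 26v is a multiple of gcd(198, 26) = 2; since 2 ∣ 156, solutions exist.
Dividing through by 2 reduces the equation to 99u + 13v = 78.
Run the Euclidean algorithm on 99 and 13: 99 = 7·13 + 8, 13 = 1·8 + 5, 8 = 1·5 + 3, 5 = 1·3 + 2, 3 = 1·2 + 1, 2 = 2·1 + 0.
Unwinding: 1 = 3 − 1·2 = 3 − (5 − 1·3) = −5 + 2·3 = −5 + 2·(8 − 1·5) = 2·8 − 3·5 = 2·8 − 3·(13 − 1·8) = −3·13 + 5·8 = −3·13 + 5·(99 − 7·13) = 5·99 − 38·13, i.e. 99·5 + 13·(-38) = 1.
Times 78: 99·390 + 13·(-2964) = 78, so (390, -2964) solves it.
Shifting by a multiple of (13, −99) keeps it a solution: u = 390 − 30·13 = 0, v = -2964 + 30·99 = 6.
Indeed 198·0 + 26·6 = 0 + 156 = 156.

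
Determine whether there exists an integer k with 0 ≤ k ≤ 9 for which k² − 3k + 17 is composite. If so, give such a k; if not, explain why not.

k = 6

At k = 6: 6² − 3·6 + 17 = 35 = 5·7, which is composite.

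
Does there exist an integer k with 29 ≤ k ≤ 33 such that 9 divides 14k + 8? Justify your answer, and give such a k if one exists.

Try k = 29: 14·29 + 8 = 414 = 46·9, which is divisible by 9.

k = 29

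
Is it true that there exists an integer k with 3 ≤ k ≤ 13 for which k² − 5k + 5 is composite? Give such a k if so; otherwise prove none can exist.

At k = 10: 10² − 5·10 + 5 = 55 = 5·11, which is composite.

k = 10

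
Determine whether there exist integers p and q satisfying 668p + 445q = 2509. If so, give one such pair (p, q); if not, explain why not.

668 and 445 are coprime, so 668p + 445q ranges over all of ℤ.
Euclidean algorithm: 668 = 1·445 + 223, 445 = 1·223 + 222, 223 = 1·222 + 1, 222 = 222·1 + 0.
Unwinding: 1 = 223 − 1·222 = 223 − (445 − 1·223) = −445 + 2·223 = −445 + 2·(668 − 1·445) = 2·668 − 3·445, i.e. 668·2 + 445·(-3) = 1.
Times 2509: 668·5018 + 445·(-7527) = 2509, so (5018, -7527) solves it.
Shifting by a multiple of (445, −668) keeps it a solution: p = 5018 − 11·445 = 123, q = -7527 + 11·668 = -179.
Check: 668·123 + 445·(-179) = 82164 − 79655 = 2509. ✓

p = 123, q = -179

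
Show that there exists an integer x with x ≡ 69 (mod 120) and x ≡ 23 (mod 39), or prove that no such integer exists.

There is no such integer.

gcd(120, 39) = 3. If x ≡ 69 (mod 120) and x ≡ 23 (mod 39), then x ≡ 69 (mod 3) and x ≡ 23 (mod 3).
But 69 mod 3 = 0 while 23 mod 3 = 2, a contradiction.
So no integer satisfies both congruences.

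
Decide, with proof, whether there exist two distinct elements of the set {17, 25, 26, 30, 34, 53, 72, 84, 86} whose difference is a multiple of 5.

Both 17 and 72 leave remainder 2 on division by 5; their difference 55 = 11·5 is a multiple of 5.

Yes: 17 and 72.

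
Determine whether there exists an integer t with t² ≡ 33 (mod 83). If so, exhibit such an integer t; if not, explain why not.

Take t = 38. Then 38² = 1444 = 17·83 + 33, so 38² ≡ 33 (mod 83).

t = 38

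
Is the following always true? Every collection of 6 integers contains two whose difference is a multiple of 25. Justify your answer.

Consider the 6 integers 64, 65, …, 69. They lie in distinct residue classes modulo 25, since 6 ≤ 25.
No two share a residue, so no pair has difference divisible by 25; the claim fails for this set.

No, the set {64, 65, 66, 67, 68, 69} is a counterexample.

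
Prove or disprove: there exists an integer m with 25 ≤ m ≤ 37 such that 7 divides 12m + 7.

m = 28

m = 28 works, since 12·28 + 7 = 343 = 49·7.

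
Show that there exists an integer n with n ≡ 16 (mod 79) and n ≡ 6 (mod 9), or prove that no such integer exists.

n = 411

Since 79 and 9 share no common factor, CRT says the pair of congruences has a solution (unique mod 711).
Write n = 16 + 79t and require 16 + 79t ≡ 6 (mod 9), i.e. 79t ≡ 8 (mod 9).
79 ≡ 7 (mod 9), so this reads 7t ≡ 8 (mod 9). Since 7·4 = 28 = 3·9 + 1, the inverse of 7 mod 9 is 4.
Multiplying by 4: t ≡ 4·8 = 32 ≡ 5 (mod 9).
With t = 5: n = 16 + 79·5 = 411.
Indeed 411 ≡ 16 (mod 79) and 411 ≡ 6 (mod 9).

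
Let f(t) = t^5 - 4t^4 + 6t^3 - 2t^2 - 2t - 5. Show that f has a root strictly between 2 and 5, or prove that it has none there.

f(2) = -1 and f(5) = 1310, which have opposite signs.
Since f is a polynomial it is continuous on [2, 5].
By the Intermediate Value Theorem, f takes the value 0 somewhere in the open interval.

Such a root exists.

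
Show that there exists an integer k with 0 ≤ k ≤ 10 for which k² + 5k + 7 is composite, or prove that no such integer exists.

At k = 7: 7² + 5·7 + 7 = 91 = 7·13, which is composite.

k = 7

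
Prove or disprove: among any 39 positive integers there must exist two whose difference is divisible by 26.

Each integer lies in one of the 26 residue classes modulo 26.
Since 39 > 26, two of the 39 integers must share a residue class by the pigeonhole principle; call them a and b.
Then a ≡ b (mod 26), i.e. 26 ∣ (a − b).

Yes, this is always true.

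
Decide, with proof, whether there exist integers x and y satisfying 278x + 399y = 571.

278 and 399 are coprime, so 278x + 399y ranges over all of ℤ.
Run the Euclidean algorithm on 399 and 278: 399 = 1·278 + 121, 278 = 2·121 + 36, 121 = 3·36 + 13, 36 = 2·13 + 10, 13 = 1·10 + 3, 10 = 3·3 + 1, 3 = 3·1 + 0.
Unwinding: 1 = 10 − 3·3 = 10 − 3·(13 − 1·10) = −3·13 + 4·10 = −3·13 + 4·(36 − 2·13) = 4·36 − 11·13 = 4·36 − 11·(121 − 3·36) = −11·121 + 37·36 = −11·121 + 37·(278 − 2·121) = 37·278 − 85·121 = 37·278 − 85·(399 − 1·278) = −85·399 + 122·278, i.e. 278·122 + 399·(-85) = 1.
Scaling by 571 gives the particular solution (x, y) = (69662, -48535).
Shifting by a multiple of (399, −278) keeps it a solution: x = 69662 − 174·399 = 236, y = -48535 + 174·278 = -163.
Check: 278·236 + 399·(-163) = 65608 − 65037 = 571. ✓

x = 236, y = -163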